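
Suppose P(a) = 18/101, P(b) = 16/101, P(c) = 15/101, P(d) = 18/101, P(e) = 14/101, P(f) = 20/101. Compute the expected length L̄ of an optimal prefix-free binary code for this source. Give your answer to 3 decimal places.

2.624 bits/symbol

Repeatedly combine the two least-probable nodes; the expected code length is the sum of the merged weights.
merge 14/101 + 15/101 → 29/101
merge 16/101 + 18/101 → 34/101
merge 18/101 + 20/101 → 38/101
merge 29/101 + 34/101 → 63/101
merge 38/101 + 63/101 → 1
L = 29/101 + 34/101 + 38/101 + 63/101 + 1 = 265/101 ≈ 2.624 bits/symbol.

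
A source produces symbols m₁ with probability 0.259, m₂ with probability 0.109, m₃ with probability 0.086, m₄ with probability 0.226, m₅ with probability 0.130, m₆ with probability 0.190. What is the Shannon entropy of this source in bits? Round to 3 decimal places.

2.480 bits

H = −Σ pᵢ log₂ pᵢ.
−0.259·log₂(0.259) = 0.5048
−0.109·log₂(0.109) = 0.3485
−0.086·log₂(0.086) = 0.3044
−0.226·log₂(0.226) = 0.4849
−0.130·log₂(0.130) = 0.3826
−0.190·log₂(0.190) = 0.4552
Sum ≈ 2.4805 → 2.480 bits.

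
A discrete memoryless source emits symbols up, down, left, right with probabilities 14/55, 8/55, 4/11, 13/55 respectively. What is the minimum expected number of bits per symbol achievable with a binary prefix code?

2 bits/symbol

Repeatedly combine the two least-probable nodes; the expected code length is the sum of the merged weights.
merge 8/55 + 13/55 → 21/55
merge 14/55 + 4/11 → 34/55
merge 21/55 + 34/55 → 1
L = 21/55 + 34/55 + 1 = 2 bits/symbol.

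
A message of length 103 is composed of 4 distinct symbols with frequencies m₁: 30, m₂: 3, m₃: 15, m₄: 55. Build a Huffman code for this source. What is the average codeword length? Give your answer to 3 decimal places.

1.641 bits/symbol

Probabilities are the counts divided by 103.
Repeatedly combine the two least-probable nodes; the expected code length is the sum of the merged weights.
merge 3/103 + 15/103 → 18/103
merge 18/103 + 30/103 → 48/103
merge 48/103 + 55/103 → 1
L = 18/103 + 48/103 + 1 = 169/103 ≈ 1.641 bits/symbol.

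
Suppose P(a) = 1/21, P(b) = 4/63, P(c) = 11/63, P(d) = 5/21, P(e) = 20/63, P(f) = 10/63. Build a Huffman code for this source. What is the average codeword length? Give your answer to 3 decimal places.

Repeatedly combine the two least-probable nodes; the expected code length is the sum of the merged weights.
merge 1/21 + 4/63 → 1/9
merge 1/9 + 10/63 → 17/63
merge 11/63 + 5/21 → 26/63
merge 17/63 + 20/63 → 37/63
merge 26/63 + 37/63 → 1
L = 1/9 + 17/63 + 26/63 + 37/63 + 1 = 50/21 ≈ 2.381 bits/symbol.

2.381 bits/symbol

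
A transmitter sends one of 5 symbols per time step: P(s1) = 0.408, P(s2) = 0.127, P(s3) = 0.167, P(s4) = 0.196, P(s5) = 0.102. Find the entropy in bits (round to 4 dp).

H = −Σ pᵢ log₂ pᵢ.
−0.408·log₂(0.408) = 0.5277
−0.127·log₂(0.127) = 0.3781
−0.167·log₂(0.167) = 0.4312
−0.196·log₂(0.196) = 0.4608
−0.102·log₂(0.102) = 0.3359
Sum ≈ 2.1337 → 2.1337 bits.

2.1337 bits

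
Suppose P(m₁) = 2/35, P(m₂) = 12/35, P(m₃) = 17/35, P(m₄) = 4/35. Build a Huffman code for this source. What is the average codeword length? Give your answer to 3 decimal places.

Repeatedly combine the two least-probable nodes; the expected code length is the sum of the merged weights.
merge 2/35 + 4/35 → 6/35
merge 6/35 + 12/35 → 18/35
merge 17/35 + 18/35 → 1
L = 6/35 + 18/35 + 1 = 59/35 ≈ 1.686 bits/symbol.

1.686 bits/symbol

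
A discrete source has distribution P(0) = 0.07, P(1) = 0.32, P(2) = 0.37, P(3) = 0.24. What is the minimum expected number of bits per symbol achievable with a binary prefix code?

Repeatedly combine the two least-probable nodes; the expected code length is the sum of the merged weights.
merge 7/100 + 6/25 → 31/100
merge 31/100 + 8/25 → 63/100
merge 37/100 + 63/100 → 1
L = 31/100 + 63/100 + 1 = 97/50 = 1.94 bits/symbol.

1.94 bits/symbol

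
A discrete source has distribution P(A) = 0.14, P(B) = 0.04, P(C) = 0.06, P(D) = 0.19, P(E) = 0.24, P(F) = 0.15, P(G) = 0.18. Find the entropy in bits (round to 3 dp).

H = −Σ pᵢ log₂ pᵢ.
−0.14·log₂(0.14) = 0.3971
−0.04·log₂(0.04) = 0.1858
−0.06·log₂(0.06) = 0.2435
−0.19·log₂(0.19) = 0.4552
−0.24·log₂(0.24) = 0.4941
−0.15·log₂(0.15) = 0.4105
−0.18·log₂(0.18) = 0.4453
Sum ≈ 2.6316 → 2.632 bits.

2.632 bits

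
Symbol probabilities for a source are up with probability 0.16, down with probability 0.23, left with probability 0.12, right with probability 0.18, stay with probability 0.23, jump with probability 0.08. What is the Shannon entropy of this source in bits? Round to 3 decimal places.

H = −Σ pᵢ log₂ pᵢ.
−0.16·log₂(0.16) = 0.4230
−0.23·log₂(0.23) = 0.4877
−0.12·log₂(0.12) = 0.3671
−0.18·log₂(0.18) = 0.4453
−0.23·log₂(0.23) = 0.4877
−0.08·log₂(0.08) = 0.2915
Sum ≈ 2.5022 → 2.502 bits.

2.502 bits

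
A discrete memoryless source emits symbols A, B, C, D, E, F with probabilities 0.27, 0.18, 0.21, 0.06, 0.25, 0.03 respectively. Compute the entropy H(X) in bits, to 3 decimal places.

H = −Σ pᵢ log₂ pᵢ.
−0.27·log₂(0.27) = 0.5100
−0.18·log₂(0.18) = 0.4453
−0.21·log₂(0.21) = 0.4728
−0.06·log₂(0.06) = 0.2435
−0.25·log₂(0.25) = 0.5000
−0.03·log₂(0.03) = 0.1518
Sum ≈ 2.3235 → 2.323 bits.

2.323 bits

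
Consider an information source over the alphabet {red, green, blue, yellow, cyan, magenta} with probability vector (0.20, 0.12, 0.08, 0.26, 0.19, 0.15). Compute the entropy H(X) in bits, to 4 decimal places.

2.4940 bits

H = −Σ pᵢ log₂ pᵢ.
−0.20·log₂(0.20) = 0.4644
−0.12·log₂(0.12) = 0.3671
−0.08·log₂(0.08) = 0.2915
−0.26·log₂(0.26) = 0.5053
−0.19·log₂(0.19) = 0.4552
−0.15·log₂(0.15) = 0.4105
Sum ≈ 2.4940 → 2.4940 bits.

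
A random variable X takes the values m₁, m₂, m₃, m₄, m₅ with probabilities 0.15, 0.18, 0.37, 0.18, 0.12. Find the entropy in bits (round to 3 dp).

H = −Σ pᵢ log₂ pᵢ.
−0.15·log₂(0.15) = 0.4105
−0.18·log₂(0.18) = 0.4453
−0.37·log₂(0.37) = 0.5307
−0.18·log₂(0.18) = 0.4453
−0.12·log₂(0.12) = 0.3671
Sum ≈ 2.1990 → 2.199 bits.

2.199 bits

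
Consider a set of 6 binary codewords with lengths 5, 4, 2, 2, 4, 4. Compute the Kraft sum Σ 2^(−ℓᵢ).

With common denominator 2^5 = 32: Σ 2^(−ℓᵢ) = 1/32 + 2/32 + 8/32 + 8/32 + 2/32 + 2/32 = 23/32 = 0.71875.

0.71875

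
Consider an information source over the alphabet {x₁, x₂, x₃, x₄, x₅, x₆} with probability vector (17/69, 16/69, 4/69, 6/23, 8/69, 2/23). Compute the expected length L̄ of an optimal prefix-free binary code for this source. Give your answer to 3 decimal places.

2.406 bits/symbol

Repeatedly combine the two least-probable nodes; the expected code length is the sum of the merged weights.
merge 4/69 + 2/23 → 10/69
merge 8/69 + 10/69 → 6/23
merge 16/69 + 17/69 → 11/23
merge 6/23 + 6/23 → 12/23
merge 11/23 + 12/23 → 1
L = 10/69 + 6/23 + 11/23 + 12/23 + 1 = 166/69 ≈ 2.406 bits/symbol.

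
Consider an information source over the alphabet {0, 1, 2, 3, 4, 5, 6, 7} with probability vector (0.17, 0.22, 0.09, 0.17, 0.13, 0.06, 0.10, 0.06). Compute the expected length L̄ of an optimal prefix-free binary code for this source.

Repeatedly combine the two least-probable nodes; the expected code length is the sum of the merged weights.
merge 3/50 + 3/50 → 3/25
merge 9/100 + 1/10 → 19/100
merge 3/25 + 13/100 → 1/4
merge 17/100 + 17/100 → 17/50
merge 19/100 + 11/50 → 41/100
merge 1/4 + 17/50 → 59/100
merge 41/100 + 59/100 → 1
L = 3/25 + 19/100 + 1/4 + 17/50 + 41/100 + 59/100 + 1 = 29/10 = 2.9 bits/symbol.

2.9 bits/symbol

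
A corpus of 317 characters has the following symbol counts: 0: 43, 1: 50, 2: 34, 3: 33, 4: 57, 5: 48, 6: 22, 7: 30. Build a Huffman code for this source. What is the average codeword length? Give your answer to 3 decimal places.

2.984 bits/symbol

Probabilities are the counts divided by 317.
Repeatedly combine the two least-probable nodes; the expected code length is the sum of the merged weights.
merge 22/317 + 30/317 → 52/317
merge 33/317 + 34/317 → 67/317
merge 43/317 + 48/317 → 91/317
merge 50/317 + 52/317 → 102/317
merge 57/317 + 67/317 → 124/317
merge 91/317 + 102/317 → 193/317
merge 124/317 + 193/317 → 1
L = 52/317 + 67/317 + 91/317 + 102/317 + 124/317 + 193/317 + 1 = 946/317 ≈ 2.984 bits/symbol.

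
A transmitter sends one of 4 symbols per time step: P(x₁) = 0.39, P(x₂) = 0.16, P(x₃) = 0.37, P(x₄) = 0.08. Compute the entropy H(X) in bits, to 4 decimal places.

1.7751 bits

H = −Σ pᵢ log₂ pᵢ.
−0.39·log₂(0.39) = 0.5298
−0.16·log₂(0.16) = 0.4230
−0.37·log₂(0.37) = 0.5307
−0.08·log₂(0.08) = 0.2915
Sum ≈ 1.7751 → 1.7751 bits.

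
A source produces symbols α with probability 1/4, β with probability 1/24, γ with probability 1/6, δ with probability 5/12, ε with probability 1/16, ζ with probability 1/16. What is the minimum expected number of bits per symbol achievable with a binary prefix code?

Repeatedly combine the two least-probable nodes; the expected code length is the sum of the merged weights.
merge 1/24 + 1/16 → 5/48
merge 1/16 + 5/48 → 1/6
merge 1/6 + 1/6 → 1/3
merge 1/4 + 1/3 → 7/12
merge 5/12 + 7/12 → 1
L = 5/48 + 1/6 + 1/3 + 7/12 + 1 = 35/16 = 2.1875 bits/symbol.

2.1875 bits/symbol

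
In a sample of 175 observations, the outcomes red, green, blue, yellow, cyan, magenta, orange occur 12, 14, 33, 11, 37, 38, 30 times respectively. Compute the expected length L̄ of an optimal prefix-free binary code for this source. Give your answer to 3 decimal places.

2.703 bits/symbol

Probabilities are the counts divided by 175.
Repeatedly combine the two least-probable nodes; the expected code length is the sum of the merged weights.
merge 11/175 + 12/175 → 23/175
merge 2/25 + 23/175 → 37/175
merge 6/35 + 33/175 → 9/25
merge 37/175 + 37/175 → 74/175
merge 38/175 + 9/25 → 101/175
merge 74/175 + 101/175 → 1
L = 23/175 + 37/175 + 9/25 + 74/175 + 101/175 + 1 = 473/175 ≈ 2.703 bits/symbol.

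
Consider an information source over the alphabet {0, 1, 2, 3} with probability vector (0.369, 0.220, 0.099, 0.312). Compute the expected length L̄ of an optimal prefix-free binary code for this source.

1.95 bits/symbol

Repeatedly combine the two least-probable nodes; the expected code length is the sum of the merged weights.
merge 99/1000 + 11/50 → 319/1000
merge 39/125 + 319/1000 → 631/1000
merge 369/1000 + 631/1000 → 1
L = 319/1000 + 631/1000 + 1 = 39/20 = 1.95 bits/symbol.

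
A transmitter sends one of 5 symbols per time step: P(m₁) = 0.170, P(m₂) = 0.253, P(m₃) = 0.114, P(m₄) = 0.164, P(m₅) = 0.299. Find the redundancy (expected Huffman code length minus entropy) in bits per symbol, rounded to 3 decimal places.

0.036 bits

Entropy H = −Σ p log₂ p ≈ 2.2419 bits.
Huffman merges: 57/500+41/250→139/500; 17/100+253/1000→423/1000; 139/500+299/1000→577/1000; 423/1000+577/1000→1. L = 1139/500 ≈ 2.2780.
L − H = 2.2780 − 2.2419 = 0.036 bits.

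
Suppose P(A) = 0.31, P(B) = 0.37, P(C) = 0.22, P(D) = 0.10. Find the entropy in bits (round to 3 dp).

H = −Σ pᵢ log₂ pᵢ.
−0.31·log₂(0.31) = 0.5238
−0.37·log₂(0.37) = 0.5307
−0.22·log₂(0.22) = 0.4806
−0.10·log₂(0.10) = 0.3322
Sum ≈ 1.8673 → 1.867 bits.

1.867 bits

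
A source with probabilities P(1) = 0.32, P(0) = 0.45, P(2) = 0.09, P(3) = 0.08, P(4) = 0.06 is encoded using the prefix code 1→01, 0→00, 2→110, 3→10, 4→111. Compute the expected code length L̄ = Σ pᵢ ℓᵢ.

L̄ = Σ pᵢ·ℓᵢ = 0.32·2 + 0.45·2 + 0.09·3 + 0.08·2 + 0.06·3 = 2.15 bits/symbol.

2.15 bits/symbol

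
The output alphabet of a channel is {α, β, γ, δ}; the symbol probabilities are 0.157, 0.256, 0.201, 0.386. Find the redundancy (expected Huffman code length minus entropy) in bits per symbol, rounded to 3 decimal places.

0.054 bits

Entropy H = −Σ p log₂ p ≈ 1.9180 bits.
Huffman merges: 157/1000+201/1000→179/500; 32/125+179/500→307/500; 193/500+307/500→1. L = 493/250 ≈ 1.9720.
L − H = 1.9720 − 1.9180 = 0.054 bits.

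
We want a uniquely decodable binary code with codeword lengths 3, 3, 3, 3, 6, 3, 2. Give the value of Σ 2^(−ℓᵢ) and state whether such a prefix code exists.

With common denominator 2^6 = 64: Σ 2^(−ℓᵢ) = 8/64 + 8/64 + 8/64 + 8/64 + 1/64 + 8/64 + 16/64 = 57/64 = 0.890625.
Kraft's inequality requires Σ ≤ 1; here Σ = 0.890625 ≤ 1, so such a prefix code exists.

0.890625; yes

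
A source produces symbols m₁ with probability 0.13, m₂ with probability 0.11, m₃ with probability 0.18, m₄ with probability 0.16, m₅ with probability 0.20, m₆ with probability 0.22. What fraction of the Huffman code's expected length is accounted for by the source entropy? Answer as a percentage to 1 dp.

98.7%

Entropy H = −Σ p log₂ p ≈ 2.5462 bits.
Huffman merges: 11/100+13/100→6/25; 4/25+9/50→17/50; 1/5+11/50→21/50; 6/25+17/50→29/50; 21/50+29/50→1. L = 129/50 ≈ 2.5800.
Efficiency = H/L = 2.5462/2.5800 = 98.7%.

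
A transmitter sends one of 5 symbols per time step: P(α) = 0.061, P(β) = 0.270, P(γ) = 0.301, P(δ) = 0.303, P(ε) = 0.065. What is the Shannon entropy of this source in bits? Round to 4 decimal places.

2.0558 bits

H = −Σ pᵢ log₂ pᵢ.
−0.061·log₂(0.061) = 0.2461
−0.270·log₂(0.270) = 0.5100
−0.301·log₂(0.301) = 0.5214
−0.303·log₂(0.303) = 0.5220
−0.065·log₂(0.065) = 0.2563
Sum ≈ 2.0558 → 2.0558 bits.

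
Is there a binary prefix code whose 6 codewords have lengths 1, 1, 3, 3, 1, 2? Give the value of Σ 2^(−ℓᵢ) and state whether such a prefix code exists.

2; no

With common denominator 2^3 = 8: Σ 2^(−ℓᵢ) = 4/8 + 4/8 + 1/8 + 1/8 + 4/8 + 2/8 = 16/8 = 2.
Kraft's inequality requires Σ ≤ 1; here Σ = 2 > 1, so no such prefix code exists.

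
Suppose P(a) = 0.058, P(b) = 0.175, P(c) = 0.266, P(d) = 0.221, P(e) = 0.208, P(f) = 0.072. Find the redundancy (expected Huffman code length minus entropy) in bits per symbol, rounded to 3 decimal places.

0.023 bits

Entropy H = −Σ p log₂ p ≈ 2.4123 bits.
Huffman merges: 29/500+9/125→13/100; 13/100+7/40→61/200; 26/125+221/1000→429/1000; 133/500+61/200→571/1000; 429/1000+571/1000→1. L = 487/200 ≈ 2.4350.
L − H = 2.4350 − 2.4123 = 0.023 bits.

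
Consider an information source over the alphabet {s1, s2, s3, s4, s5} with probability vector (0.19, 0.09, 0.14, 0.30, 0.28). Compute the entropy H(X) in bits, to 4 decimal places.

2.2003 bits

H = −Σ pᵢ log₂ pᵢ.
−0.19·log₂(0.19) = 0.4552
−0.09·log₂(0.09) = 0.3127
−0.14·log₂(0.14) = 0.3971
−0.30·log₂(0.30) = 0.5211
−0.28·log₂(0.28) = 0.5142
Sum ≈ 2.2003 → 2.2003 bits.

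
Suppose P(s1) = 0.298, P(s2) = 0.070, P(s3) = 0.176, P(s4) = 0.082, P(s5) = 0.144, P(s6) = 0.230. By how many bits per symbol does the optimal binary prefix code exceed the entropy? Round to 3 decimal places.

0.032 bits

Entropy H = −Σ p log₂ p ≈ 2.4163 bits.
Huffman merges: 7/100+41/500→19/125; 18/125+19/125→37/125; 22/125+23/100→203/500; 37/125+149/500→297/500; 203/500+297/500→1. L = 306/125 ≈ 2.4480.
L − H = 2.4480 − 2.4163 = 0.032 bits.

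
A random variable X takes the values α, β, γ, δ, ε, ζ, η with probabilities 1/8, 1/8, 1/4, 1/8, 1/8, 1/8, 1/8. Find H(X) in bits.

Each probability is a power of 1/2, so log₂(1/p) is an integer.
H = Σ p·log₂(1/p) = 1/8·3 + 1/8·3 + 1/4·2 + 1/8·3 + 1/8·3 + 1/8·3 + 1/8·3 = 2.75 bits.

2.75 bits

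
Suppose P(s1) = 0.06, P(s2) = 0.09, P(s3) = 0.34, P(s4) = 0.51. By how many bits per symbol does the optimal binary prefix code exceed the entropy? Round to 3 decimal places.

Entropy H = −Σ p log₂ p ≈ 1.5808 bits.
Huffman merges: 3/50+9/100→3/20; 3/20+17/50→49/100; 49/100+51/100→1. L = 41/25 ≈ 1.6400.
L − H = 1.6400 − 1.5808 = 0.059 bits.

0.059 bits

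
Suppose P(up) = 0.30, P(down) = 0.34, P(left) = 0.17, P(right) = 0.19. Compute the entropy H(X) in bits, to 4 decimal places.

H = −Σ pᵢ log₂ pᵢ.
−0.30·log₂(0.30) = 0.5211
−0.34·log₂(0.34) = 0.5292
−0.17·log₂(0.17) = 0.4346
−0.19·log₂(0.19) = 0.4552
Sum ≈ 1.9401 → 1.9401 bits.

1.9401 bits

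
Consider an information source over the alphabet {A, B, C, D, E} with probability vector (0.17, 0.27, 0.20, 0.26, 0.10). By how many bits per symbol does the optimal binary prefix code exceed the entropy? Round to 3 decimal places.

0.024 bits

Entropy H = −Σ p log₂ p ≈ 2.2465 bits.
Huffman merges: 1/10+17/100→27/100; 1/5+13/50→23/50; 27/100+27/100→27/50; 23/50+27/50→1. L = 227/100 ≈ 2.2700.
L − H = 2.2700 − 2.2465 = 0.024 bits.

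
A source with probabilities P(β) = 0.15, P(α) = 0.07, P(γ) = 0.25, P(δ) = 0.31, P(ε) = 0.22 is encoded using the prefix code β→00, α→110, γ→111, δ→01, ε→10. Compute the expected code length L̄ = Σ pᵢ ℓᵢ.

L̄ = Σ pᵢ·ℓᵢ = 0.15·2 + 0.07·3 + 0.25·3 + 0.31·2 + 0.22·2 = 2.32 bits/symbol.

2.32 bits/symbol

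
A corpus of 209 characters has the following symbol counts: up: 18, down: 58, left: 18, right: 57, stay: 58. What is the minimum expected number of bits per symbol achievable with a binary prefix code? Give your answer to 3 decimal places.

Probabilities are the counts divided by 209.
Repeatedly combine the two least-probable nodes; the expected code length is the sum of the merged weights.
merge 18/209 + 18/209 → 36/209
merge 36/209 + 3/11 → 93/209
merge 58/209 + 58/209 → 116/209
merge 93/209 + 116/209 → 1
L = 36/209 + 93/209 + 116/209 + 1 = 454/209 ≈ 2.172 bits/symbol.

2.172 bits/symbol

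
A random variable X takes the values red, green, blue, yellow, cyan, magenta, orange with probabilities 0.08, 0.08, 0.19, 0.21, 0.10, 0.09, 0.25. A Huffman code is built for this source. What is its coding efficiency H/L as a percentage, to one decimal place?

Entropy H = −Σ p log₂ p ≈ 2.6559 bits.
Huffman merges: 2/25+2/25→4/25; 9/100+1/10→19/100; 4/25+19/100→7/20; 19/100+21/100→2/5; 1/4+7/20→3/5; 2/5+3/5→1. L = 27/10 ≈ 2.7000.
Efficiency = H/L = 2.6559/2.7000 = 98.4%.

98.4%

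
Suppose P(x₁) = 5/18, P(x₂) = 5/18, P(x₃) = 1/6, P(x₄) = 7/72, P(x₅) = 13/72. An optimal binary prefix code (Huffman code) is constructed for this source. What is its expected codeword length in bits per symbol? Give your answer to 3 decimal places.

Repeatedly combine the two least-probable nodes; the expected code length is the sum of the merged weights.
merge 7/72 + 1/6 → 19/72
merge 13/72 + 19/72 → 4/9
merge 5/18 + 5/18 → 5/9
merge 4/9 + 5/9 → 1
L = 19/72 + 4/9 + 5/9 + 1 = 163/72 ≈ 2.264 bits/symbol.

2.264 bits/symbol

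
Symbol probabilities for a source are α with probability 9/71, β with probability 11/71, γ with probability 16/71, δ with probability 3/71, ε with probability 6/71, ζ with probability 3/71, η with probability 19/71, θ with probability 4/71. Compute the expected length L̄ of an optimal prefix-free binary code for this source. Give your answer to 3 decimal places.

Repeatedly combine the two least-probable nodes; the expected code length is the sum of the merged weights.
merge 3/71 + 3/71 → 6/71
merge 4/71 + 6/71 → 10/71
merge 6/71 + 9/71 → 15/71
merge 10/71 + 11/71 → 21/71
merge 15/71 + 16/71 → 31/71
merge 19/71 + 21/71 → 40/71
merge 31/71 + 40/71 → 1
L = 6/71 + 10/71 + 15/71 + 21/71 + 31/71 + 40/71 + 1 = 194/71 ≈ 2.732 bits/symbol.

2.732 bits/symbol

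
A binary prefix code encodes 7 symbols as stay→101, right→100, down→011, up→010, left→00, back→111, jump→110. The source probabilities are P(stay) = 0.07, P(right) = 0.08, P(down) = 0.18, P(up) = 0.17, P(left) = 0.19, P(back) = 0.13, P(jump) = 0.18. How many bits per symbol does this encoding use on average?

2.81 bits/symbol

L̄ = Σ pᵢ·ℓᵢ = 0.07·3 + 0.08·3 + 0.18·3 + 0.17·3 + 0.19·2 + 0.13·3 + 0.18·3 = 2.81 bits/symbol.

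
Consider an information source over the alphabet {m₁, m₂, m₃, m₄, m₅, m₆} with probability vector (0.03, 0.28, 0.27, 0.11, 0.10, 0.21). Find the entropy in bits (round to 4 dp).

2.3313 bits

H = −Σ pᵢ log₂ pᵢ.
−0.03·log₂(0.03) = 0.1518
−0.28·log₂(0.28) = 0.5142
−0.27·log₂(0.27) = 0.5100
−0.11·log₂(0.11) = 0.3503
−0.10·log₂(0.10) = 0.3322
−0.21·log₂(0.21) = 0.4728
Sum ≈ 2.3313 → 2.3313 bits.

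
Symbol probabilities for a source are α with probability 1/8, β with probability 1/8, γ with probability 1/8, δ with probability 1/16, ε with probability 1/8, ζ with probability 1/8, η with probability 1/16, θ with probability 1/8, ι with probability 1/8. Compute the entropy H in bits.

Each probability is a power of 1/2, so log₂(1/p) is an integer.
H = Σ p·log₂(1/p) = 1/8·3 + 1/8·3 + 1/8·3 + 1/16·4 + 1/8·3 + 1/8·3 + 1/16·4 + 1/8·3 + 1/8·3 = 3.125 bits.

3.125 bits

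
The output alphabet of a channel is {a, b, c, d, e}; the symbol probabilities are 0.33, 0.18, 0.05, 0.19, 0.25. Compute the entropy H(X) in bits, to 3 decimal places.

2.144 bits

H = −Σ pᵢ log₂ pᵢ.
−0.33·log₂(0.33) = 0.5278
−0.18·log₂(0.18) = 0.4453
−0.05·log₂(0.05) = 0.2161
−0.19·log₂(0.19) = 0.4552
−0.25·log₂(0.25) = 0.5000
Sum ≈ 2.1445 → 2.144 bits.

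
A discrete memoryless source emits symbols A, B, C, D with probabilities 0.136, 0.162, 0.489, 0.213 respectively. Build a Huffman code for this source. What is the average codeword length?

1.809 bits/symbol

Repeatedly combine the two least-probable nodes; the expected code length is the sum of the merged weights.
merge 17/125 + 81/500 → 149/500
merge 213/1000 + 149/500 → 511/1000
merge 489/1000 + 511/1000 → 1
L = 149/500 + 511/1000 + 1 = 1809/1000 = 1.809 bits/symbol.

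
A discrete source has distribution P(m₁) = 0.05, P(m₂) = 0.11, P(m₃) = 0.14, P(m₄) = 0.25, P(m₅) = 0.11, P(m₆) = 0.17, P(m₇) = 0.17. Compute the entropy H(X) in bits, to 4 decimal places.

H = −Σ pᵢ log₂ pᵢ.
−0.05·log₂(0.05) = 0.2161
−0.11·log₂(0.11) = 0.3503
−0.14·log₂(0.14) = 0.3971
−0.25·log₂(0.25) = 0.5000
−0.11·log₂(0.11) = 0.3503
−0.17·log₂(0.17) = 0.4346
−0.17·log₂(0.17) = 0.4346
Sum ≈ 2.6830 → 2.6830 bits.

2.6830 bits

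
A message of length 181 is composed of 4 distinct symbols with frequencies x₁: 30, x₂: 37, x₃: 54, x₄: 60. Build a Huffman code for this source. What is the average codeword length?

Probabilities are the counts divided by 181.
Repeatedly combine the two least-probable nodes; the expected code length is the sum of the merged weights.
merge 30/181 + 37/181 → 67/181
merge 54/181 + 60/181 → 114/181
merge 67/181 + 114/181 → 1
L = 67/181 + 114/181 + 1 = 2 bits/symbol.

2 bits/symbol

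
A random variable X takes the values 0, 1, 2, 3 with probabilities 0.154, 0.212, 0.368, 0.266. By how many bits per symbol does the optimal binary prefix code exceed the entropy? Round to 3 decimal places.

Entropy H = −Σ p log₂ p ≈ 1.9290 bits.
Huffman merges: 77/500+53/250→183/500; 133/500+183/500→79/125; 46/125+79/125→1. L = 999/500 ≈ 1.9980.
L − H = 1.9980 − 1.9290 = 0.069 bits.

0.069 bits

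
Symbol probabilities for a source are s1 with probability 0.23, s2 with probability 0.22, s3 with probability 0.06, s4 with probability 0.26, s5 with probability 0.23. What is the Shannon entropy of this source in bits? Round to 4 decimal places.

H = −Σ pᵢ log₂ pᵢ.
−0.23·log₂(0.23) = 0.4877
−0.22·log₂(0.22) = 0.4806
−0.06·log₂(0.06) = 0.2435
−0.26·log₂(0.26) = 0.5053
−0.23·log₂(0.23) = 0.4877
Sum ≈ 2.2047 → 2.2047 bits.

2.2047 bits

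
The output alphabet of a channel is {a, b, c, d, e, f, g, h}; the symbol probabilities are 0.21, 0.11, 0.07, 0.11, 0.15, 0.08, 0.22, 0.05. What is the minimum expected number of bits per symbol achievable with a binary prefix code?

2.88 bits/symbol

Repeatedly combine the two least-probable nodes; the expected code length is the sum of the merged weights.
merge 1/20 + 7/100 → 3/25
merge 2/25 + 11/100 → 19/100
merge 11/100 + 3/25 → 23/100
merge 3/20 + 19/100 → 17/50
merge 21/100 + 11/50 → 43/100
merge 23/100 + 17/50 → 57/100
merge 43/100 + 57/100 → 1
L = 3/25 + 19/100 + 23/100 + 17/50 + 43/100 + 57/100 + 1 = 72/25 = 2.88 bits/symbol.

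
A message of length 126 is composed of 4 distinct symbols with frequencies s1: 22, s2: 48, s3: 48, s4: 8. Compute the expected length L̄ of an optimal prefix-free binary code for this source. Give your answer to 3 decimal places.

Probabilities are the counts divided by 126.
Repeatedly combine the two least-probable nodes; the expected code length is the sum of the merged weights.
merge 4/63 + 11/63 → 5/21
merge 5/21 + 8/21 → 13/21
merge 8/21 + 13/21 → 1
L = 5/21 + 13/21 + 1 = 13/7 ≈ 1.857 bits/symbol.

1.857 bits/symbol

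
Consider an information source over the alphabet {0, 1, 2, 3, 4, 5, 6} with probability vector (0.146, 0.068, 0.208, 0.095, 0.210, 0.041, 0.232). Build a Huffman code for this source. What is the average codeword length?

Repeatedly combine the two least-probable nodes; the expected code length is the sum of the merged weights.
merge 41/1000 + 17/250 → 109/1000
merge 19/200 + 109/1000 → 51/250
merge 73/500 + 51/250 → 7/20
merge 26/125 + 21/100 → 209/500
merge 29/125 + 7/20 → 291/500
merge 209/500 + 291/500 → 1
L = 109/1000 + 51/250 + 7/20 + 209/500 + 291/500 + 1 = 2663/1000 = 2.663 bits/symbol.

2.663 bits/symbol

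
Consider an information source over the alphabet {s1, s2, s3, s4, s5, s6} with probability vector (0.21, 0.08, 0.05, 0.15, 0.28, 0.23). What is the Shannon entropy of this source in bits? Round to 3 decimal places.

2.393 bits

H = −Σ pᵢ log₂ pᵢ.
−0.21·log₂(0.21) = 0.4728
−0.08·log₂(0.08) = 0.2915
−0.05·log₂(0.05) = 0.2161
−0.15·log₂(0.15) = 0.4105
−0.28·log₂(0.28) = 0.5142
−0.23·log₂(0.23) = 0.4877
Sum ≈ 2.3929 → 2.393 bits.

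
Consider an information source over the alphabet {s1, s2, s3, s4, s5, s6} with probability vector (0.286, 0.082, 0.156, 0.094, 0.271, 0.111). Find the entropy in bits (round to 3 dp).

H = −Σ pᵢ log₂ pᵢ.
−0.286·log₂(0.286) = 0.5165
−0.082·log₂(0.082) = 0.2959
−0.156·log₂(0.156) = 0.4181
−0.094·log₂(0.094) = 0.3207
−0.271·log₂(0.271) = 0.5105
−0.111·log₂(0.111) = 0.3520
Sum ≈ 2.4136 → 2.414 bits.

2.414 bits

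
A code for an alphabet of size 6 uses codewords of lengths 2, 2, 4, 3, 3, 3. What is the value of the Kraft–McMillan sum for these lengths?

0.9375

With common denominator 2^4 = 16: Σ 2^(−ℓᵢ) = 4/16 + 4/16 + 1/16 + 2/16 + 2/16 + 2/16 = 15/16 = 0.9375.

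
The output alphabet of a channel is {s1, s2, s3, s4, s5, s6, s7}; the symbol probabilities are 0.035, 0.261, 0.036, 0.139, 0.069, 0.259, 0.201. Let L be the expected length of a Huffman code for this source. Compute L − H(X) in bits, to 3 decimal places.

0.010 bits

Entropy H = −Σ p log₂ p ≈ 2.4796 bits.
Huffman merges: 7/200+9/250→71/1000; 69/1000+71/1000→7/50; 139/1000+7/50→279/1000; 201/1000+259/1000→23/50; 261/1000+279/1000→27/50; 23/50+27/50→1. L = 249/100 ≈ 2.4900.
L − H = 2.4900 − 2.4796 = 0.010 bits.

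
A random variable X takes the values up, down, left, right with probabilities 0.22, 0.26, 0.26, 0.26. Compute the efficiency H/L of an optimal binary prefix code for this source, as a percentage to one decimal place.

99.8%

Entropy H = −Σ p log₂ p ≈ 1.9964 bits.
Huffman merges: 11/50+13/50→12/25; 13/50+13/50→13/25; 12/25+13/25→1. L = 2 ≈ 2.0000.
Efficiency = H/L = 1.9964/2.0000 = 99.8%.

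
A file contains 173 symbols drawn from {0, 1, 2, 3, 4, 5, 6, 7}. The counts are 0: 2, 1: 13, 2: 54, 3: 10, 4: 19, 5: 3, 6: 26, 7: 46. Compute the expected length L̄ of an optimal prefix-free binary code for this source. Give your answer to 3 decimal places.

Probabilities are the counts divided by 173.
Repeatedly combine the two least-probable nodes; the expected code length is the sum of the merged weights.
merge 2/173 + 3/173 → 5/173
merge 5/173 + 10/173 → 15/173
merge 13/173 + 15/173 → 28/173
merge 19/173 + 26/173 → 45/173
merge 28/173 + 45/173 → 73/173
merge 46/173 + 54/173 → 100/173
merge 73/173 + 100/173 → 1
L = 5/173 + 15/173 + 28/173 + 45/173 + 73/173 + 100/173 + 1 = 439/173 ≈ 2.538 bits/symbol.

2.538 bits/symbol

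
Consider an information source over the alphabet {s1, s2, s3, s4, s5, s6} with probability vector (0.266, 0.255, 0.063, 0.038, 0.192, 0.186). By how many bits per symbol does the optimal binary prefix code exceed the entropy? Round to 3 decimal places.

Entropy H = −Σ p log₂ p ≈ 2.3499 bits.
Huffman merges: 19/500+63/1000→101/1000; 101/1000+93/500→287/1000; 24/125+51/200→447/1000; 133/500+287/1000→553/1000; 447/1000+553/1000→1. L = 597/250 ≈ 2.3880.
L − H = 2.3880 − 2.3499 = 0.038 bits.

0.038 bits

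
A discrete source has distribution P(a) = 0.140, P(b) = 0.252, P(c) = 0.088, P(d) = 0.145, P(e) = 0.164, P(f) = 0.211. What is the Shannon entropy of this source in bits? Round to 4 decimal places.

H = −Σ pᵢ log₂ pᵢ.
−0.140·log₂(0.140) = 0.3971
−0.252·log₂(0.252) = 0.5011
−0.088·log₂(0.088) = 0.3086
−0.145·log₂(0.145) = 0.4040
−0.164·log₂(0.164) = 0.4278
−0.211·log₂(0.211) = 0.4736
Sum ≈ 2.5121 → 2.5121 bits.

2.5121 bits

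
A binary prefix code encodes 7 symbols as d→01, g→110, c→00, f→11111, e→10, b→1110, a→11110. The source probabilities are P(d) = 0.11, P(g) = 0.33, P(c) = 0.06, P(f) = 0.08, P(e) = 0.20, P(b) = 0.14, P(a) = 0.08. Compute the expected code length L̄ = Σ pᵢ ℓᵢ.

L̄ = Σ pᵢ·ℓᵢ = 0.11·2 + 0.33·3 + 0.06·2 + 0.08·5 + 0.20·2 + 0.14·4 + 0.08·5 = 3.09 bits/symbol.

3.09 bits/symbol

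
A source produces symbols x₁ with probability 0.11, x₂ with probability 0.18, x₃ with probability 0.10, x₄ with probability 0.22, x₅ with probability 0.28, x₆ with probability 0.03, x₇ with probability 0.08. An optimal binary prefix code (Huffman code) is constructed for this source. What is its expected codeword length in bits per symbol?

Repeatedly combine the two least-probable nodes; the expected code length is the sum of the merged weights.
merge 3/100 + 2/25 → 11/100
merge 1/10 + 11/100 → 21/100
merge 11/100 + 9/50 → 29/100
merge 21/100 + 11/50 → 43/100
merge 7/25 + 29/100 → 57/100
merge 43/100 + 57/100 → 1
L = 11/100 + 21/100 + 29/100 + 43/100 + 57/100 + 1 = 261/100 = 2.61 bits/symbol.

2.61 bits/symbol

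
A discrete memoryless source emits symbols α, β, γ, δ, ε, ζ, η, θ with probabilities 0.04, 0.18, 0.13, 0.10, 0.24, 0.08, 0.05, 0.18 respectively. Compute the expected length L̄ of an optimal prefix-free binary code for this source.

2.84 bits/symbol

Repeatedly combine the two least-probable nodes; the expected code length is the sum of the merged weights.
merge 1/25 + 1/20 → 9/100
merge 2/25 + 9/100 → 17/100
merge 1/10 + 13/100 → 23/100
merge 17/100 + 9/50 → 7/20
merge 9/50 + 23/100 → 41/100
merge 6/25 + 7/20 → 59/100
merge 41/100 + 59/100 → 1
L = 9/100 + 17/100 + 23/100 + 7/20 + 41/100 + 59/100 + 1 = 71/25 = 2.84 bits/symbol.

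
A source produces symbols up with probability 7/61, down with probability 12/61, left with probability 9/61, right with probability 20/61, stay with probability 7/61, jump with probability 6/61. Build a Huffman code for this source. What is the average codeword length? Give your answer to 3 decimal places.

Repeatedly combine the two least-probable nodes; the expected code length is the sum of the merged weights.
merge 6/61 + 7/61 → 13/61
merge 7/61 + 9/61 → 16/61
merge 12/61 + 13/61 → 25/61
merge 16/61 + 20/61 → 36/61
merge 25/61 + 36/61 → 1
L = 13/61 + 16/61 + 25/61 + 36/61 + 1 = 151/61 ≈ 2.475 bits/symbol.

2.475 bits/symbol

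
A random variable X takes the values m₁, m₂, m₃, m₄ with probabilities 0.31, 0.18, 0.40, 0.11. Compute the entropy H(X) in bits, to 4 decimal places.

1.8482 bits

H = −Σ pᵢ log₂ pᵢ.
−0.31·log₂(0.31) = 0.5238
−0.18·log₂(0.18) = 0.4453
−0.40·log₂(0.40) = 0.5288
−0.11·log₂(0.11) = 0.3503
Sum ≈ 1.8482 → 1.8482 bits.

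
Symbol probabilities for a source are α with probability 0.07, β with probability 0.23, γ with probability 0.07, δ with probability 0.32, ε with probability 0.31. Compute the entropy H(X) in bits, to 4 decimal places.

2.0746 bits

H = −Σ pᵢ log₂ pᵢ.
−0.07·log₂(0.07) = 0.2686
−0.23·log₂(0.23) = 0.4877
−0.07·log₂(0.07) = 0.2686
−0.32·log₂(0.32) = 0.5260
−0.31·log₂(0.31) = 0.5238
Sum ≈ 2.0746 → 2.0746 bits.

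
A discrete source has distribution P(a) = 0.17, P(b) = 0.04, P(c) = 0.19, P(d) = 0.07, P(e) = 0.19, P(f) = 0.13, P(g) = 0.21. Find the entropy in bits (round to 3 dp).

H = −Σ pᵢ log₂ pᵢ.
−0.17·log₂(0.17) = 0.4346
−0.04·log₂(0.04) = 0.1858
−0.19·log₂(0.19) = 0.4552
−0.07·log₂(0.07) = 0.2686
−0.19·log₂(0.19) = 0.4552
−0.13·log₂(0.13) = 0.3826
−0.21·log₂(0.21) = 0.4728
Sum ≈ 2.6548 → 2.655 bits.

2.655 bits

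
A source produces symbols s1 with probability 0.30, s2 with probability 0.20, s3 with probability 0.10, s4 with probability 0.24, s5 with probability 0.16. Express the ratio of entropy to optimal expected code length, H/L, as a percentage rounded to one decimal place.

Entropy H = −Σ p log₂ p ≈ 2.2348 bits.
Huffman merges: 1/10+4/25→13/50; 1/5+6/25→11/25; 13/50+3/10→14/25; 11/25+14/25→1. L = 113/50 ≈ 2.2600.
Efficiency = H/L = 2.2348/2.2600 = 98.9%.

98.9%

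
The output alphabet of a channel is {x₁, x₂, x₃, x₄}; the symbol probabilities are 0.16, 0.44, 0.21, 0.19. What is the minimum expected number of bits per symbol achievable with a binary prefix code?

Repeatedly combine the two least-probable nodes; the expected code length is the sum of the merged weights.
merge 4/25 + 19/100 → 7/20
merge 21/100 + 7/20 → 14/25
merge 11/25 + 14/25 → 1
L = 7/20 + 14/25 + 1 = 191/100 = 1.91 bits/symbol.

1.91 bits/symbol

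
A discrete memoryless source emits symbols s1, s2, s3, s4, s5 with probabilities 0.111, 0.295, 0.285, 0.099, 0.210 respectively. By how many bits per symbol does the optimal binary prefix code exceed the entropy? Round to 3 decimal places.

Entropy H = −Σ p log₂ p ≈ 2.1908 bits.
Huffman merges: 99/1000+111/1000→21/100; 21/100+21/100→21/50; 57/200+59/200→29/50; 21/50+29/50→1. L = 221/100 ≈ 2.2100.
L − H = 2.2100 − 2.1908 = 0.019 bits.

0.019 bits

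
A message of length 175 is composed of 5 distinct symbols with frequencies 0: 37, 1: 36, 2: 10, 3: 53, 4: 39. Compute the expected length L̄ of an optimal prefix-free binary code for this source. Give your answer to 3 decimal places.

Probabilities are the counts divided by 175.
Repeatedly combine the two least-probable nodes; the expected code length is the sum of the merged weights.
merge 2/35 + 36/175 → 46/175
merge 37/175 + 39/175 → 76/175
merge 46/175 + 53/175 → 99/175
merge 76/175 + 99/175 → 1
L = 46/175 + 76/175 + 99/175 + 1 = 396/175 ≈ 2.263 bits/symbol.

2.263 bits/symbol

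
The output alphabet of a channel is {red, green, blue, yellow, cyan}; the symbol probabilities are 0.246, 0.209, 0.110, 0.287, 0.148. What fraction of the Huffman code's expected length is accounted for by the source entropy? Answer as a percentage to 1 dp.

Entropy H = −Σ p log₂ p ≈ 2.2448 bits.
Huffman merges: 11/100+37/250→129/500; 209/1000+123/500→91/200; 129/500+287/1000→109/200; 91/200+109/200→1. L = 1129/500 ≈ 2.2580.
Efficiency = H/L = 2.2448/2.2580 = 99.4%.

99.4%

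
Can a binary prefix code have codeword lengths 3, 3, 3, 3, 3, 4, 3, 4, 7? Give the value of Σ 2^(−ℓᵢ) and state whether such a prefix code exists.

With common denominator 2^7 = 128: Σ 2^(−ℓᵢ) = 16/128 + 16/128 + 16/128 + 16/128 + 16/128 + 8/128 + 16/128 + 8/128 + 1/128 = 113/128 = 0.8828125.
Kraft's inequality requires Σ ≤ 1; here Σ = 0.8828125 ≤ 1, so such a prefix code exists.

0.8828125; yes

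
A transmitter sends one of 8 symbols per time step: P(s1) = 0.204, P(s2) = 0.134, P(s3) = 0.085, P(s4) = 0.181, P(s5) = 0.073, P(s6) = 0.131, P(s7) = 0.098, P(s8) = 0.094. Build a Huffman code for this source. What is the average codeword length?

Repeatedly combine the two least-probable nodes; the expected code length is the sum of the merged weights.
merge 73/1000 + 17/200 → 79/500
merge 47/500 + 49/500 → 24/125
merge 131/1000 + 67/500 → 53/200
merge 79/500 + 181/1000 → 339/1000
merge 24/125 + 51/250 → 99/250
merge 53/200 + 339/1000 → 151/250
merge 99/250 + 151/250 → 1
L = 79/500 + 24/125 + 53/200 + 339/1000 + 99/250 + 151/250 + 1 = 1477/500 = 2.954 bits/symbol.

2.954 bits/symbol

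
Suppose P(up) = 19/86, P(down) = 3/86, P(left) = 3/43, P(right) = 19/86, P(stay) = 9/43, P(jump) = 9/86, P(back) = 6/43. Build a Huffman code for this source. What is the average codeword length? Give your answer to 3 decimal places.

2.663 bits/symbol

Repeatedly combine the two least-probable nodes; the expected code length is the sum of the merged weights.
merge 3/86 + 3/43 → 9/86
merge 9/86 + 9/86 → 9/43
merge 6/43 + 9/43 → 15/43
merge 9/43 + 19/86 → 37/86
merge 19/86 + 15/43 → 49/86
merge 37/86 + 49/86 → 1
L = 9/86 + 9/43 + 15/43 + 37/86 + 49/86 + 1 = 229/86 ≈ 2.663 bits/symbol.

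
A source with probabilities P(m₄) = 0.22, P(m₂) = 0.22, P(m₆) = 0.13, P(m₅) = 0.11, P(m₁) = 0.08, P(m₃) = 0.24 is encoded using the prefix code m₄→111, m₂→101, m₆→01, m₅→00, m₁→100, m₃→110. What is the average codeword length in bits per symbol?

2.76 bits/symbol

L̄ = Σ pᵢ·ℓᵢ = 0.22·3 + 0.22·3 + 0.13·2 + 0.11·2 + 0.08·3 + 0.24·3 = 2.76 bits/symbol.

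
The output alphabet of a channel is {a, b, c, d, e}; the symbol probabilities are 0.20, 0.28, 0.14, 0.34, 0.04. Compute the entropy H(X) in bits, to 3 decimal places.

H = −Σ pᵢ log₂ pᵢ.
−0.20·log₂(0.20) = 0.4644
−0.28·log₂(0.28) = 0.5142
−0.14·log₂(0.14) = 0.3971
−0.34·log₂(0.34) = 0.5292
−0.04·log₂(0.04) = 0.1858
Sum ≈ 2.0906 → 2.091 bits.

2.091 bits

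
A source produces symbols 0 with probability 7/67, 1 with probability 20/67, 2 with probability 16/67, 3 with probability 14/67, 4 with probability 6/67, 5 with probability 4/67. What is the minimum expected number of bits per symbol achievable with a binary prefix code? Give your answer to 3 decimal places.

2.403 bits/symbol

Repeatedly combine the two least-probable nodes; the expected code length is the sum of the merged weights.
merge 4/67 + 6/67 → 10/67
merge 7/67 + 10/67 → 17/67
merge 14/67 + 16/67 → 30/67
merge 17/67 + 20/67 → 37/67
merge 30/67 + 37/67 → 1
L = 10/67 + 17/67 + 30/67 + 37/67 + 1 = 161/67 ≈ 2.403 bits/symbol.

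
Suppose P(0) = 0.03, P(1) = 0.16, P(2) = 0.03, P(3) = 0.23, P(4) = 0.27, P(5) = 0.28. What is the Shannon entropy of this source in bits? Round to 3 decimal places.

2.238 bits

H = −Σ pᵢ log₂ pᵢ.
−0.03·log₂(0.03) = 0.1518
−0.16·log₂(0.16) = 0.4230
−0.03·log₂(0.03) = 0.1518
−0.23·log₂(0.23) = 0.4877
−0.27·log₂(0.27) = 0.5100
−0.28·log₂(0.28) = 0.5142
Sum ≈ 2.2385 → 2.238 bits.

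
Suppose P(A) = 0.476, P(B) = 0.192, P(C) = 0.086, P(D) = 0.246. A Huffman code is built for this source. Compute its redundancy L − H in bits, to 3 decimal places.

0.033 bits

Entropy H = −Σ p log₂ p ≈ 1.7690 bits.
Huffman merges: 43/500+24/125→139/500; 123/500+139/500→131/250; 119/250+131/250→1. L = 901/500 ≈ 1.8020.
L − H = 1.8020 − 1.7690 = 0.033 bits.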